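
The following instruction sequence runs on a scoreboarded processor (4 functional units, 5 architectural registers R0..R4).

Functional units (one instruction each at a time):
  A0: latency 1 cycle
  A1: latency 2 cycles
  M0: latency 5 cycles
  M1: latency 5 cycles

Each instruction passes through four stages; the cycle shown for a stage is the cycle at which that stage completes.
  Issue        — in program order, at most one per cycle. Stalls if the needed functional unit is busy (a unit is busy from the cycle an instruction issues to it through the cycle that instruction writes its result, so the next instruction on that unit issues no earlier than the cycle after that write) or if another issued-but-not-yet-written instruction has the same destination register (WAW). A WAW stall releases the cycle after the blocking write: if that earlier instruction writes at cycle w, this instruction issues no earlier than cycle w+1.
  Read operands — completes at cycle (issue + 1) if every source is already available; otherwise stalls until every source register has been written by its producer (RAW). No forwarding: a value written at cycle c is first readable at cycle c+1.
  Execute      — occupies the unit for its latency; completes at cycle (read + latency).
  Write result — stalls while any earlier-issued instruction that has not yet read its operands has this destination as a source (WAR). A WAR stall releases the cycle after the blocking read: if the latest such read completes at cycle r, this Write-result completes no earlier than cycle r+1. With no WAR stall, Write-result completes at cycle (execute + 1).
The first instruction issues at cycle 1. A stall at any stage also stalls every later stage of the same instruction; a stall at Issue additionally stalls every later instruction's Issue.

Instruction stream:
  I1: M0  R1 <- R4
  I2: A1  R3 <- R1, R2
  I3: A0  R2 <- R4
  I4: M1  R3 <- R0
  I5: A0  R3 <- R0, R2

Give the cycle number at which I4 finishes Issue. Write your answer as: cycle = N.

cycle = 13

[1] issue I1 (M0)
[2] I1 read-ops | issue I2 (A1)
[3] issue I3 (A0)
[4] I3 read-ops
[5] I3 finished on A0
[7] I1 finished on M0
[8] I1→R1
[9] I2 read-ops
[10] I3→R2
[11] I2 finished on A1
[12] I2→R3
[13] issue I4 (M1)
[14] I4 read-ops
[19] I4 finished on M1
[20] I4→R3
[21] issue I5 (A0)
[22] I5 read-ops
[23] I5 finished on A0
[24] I5→R3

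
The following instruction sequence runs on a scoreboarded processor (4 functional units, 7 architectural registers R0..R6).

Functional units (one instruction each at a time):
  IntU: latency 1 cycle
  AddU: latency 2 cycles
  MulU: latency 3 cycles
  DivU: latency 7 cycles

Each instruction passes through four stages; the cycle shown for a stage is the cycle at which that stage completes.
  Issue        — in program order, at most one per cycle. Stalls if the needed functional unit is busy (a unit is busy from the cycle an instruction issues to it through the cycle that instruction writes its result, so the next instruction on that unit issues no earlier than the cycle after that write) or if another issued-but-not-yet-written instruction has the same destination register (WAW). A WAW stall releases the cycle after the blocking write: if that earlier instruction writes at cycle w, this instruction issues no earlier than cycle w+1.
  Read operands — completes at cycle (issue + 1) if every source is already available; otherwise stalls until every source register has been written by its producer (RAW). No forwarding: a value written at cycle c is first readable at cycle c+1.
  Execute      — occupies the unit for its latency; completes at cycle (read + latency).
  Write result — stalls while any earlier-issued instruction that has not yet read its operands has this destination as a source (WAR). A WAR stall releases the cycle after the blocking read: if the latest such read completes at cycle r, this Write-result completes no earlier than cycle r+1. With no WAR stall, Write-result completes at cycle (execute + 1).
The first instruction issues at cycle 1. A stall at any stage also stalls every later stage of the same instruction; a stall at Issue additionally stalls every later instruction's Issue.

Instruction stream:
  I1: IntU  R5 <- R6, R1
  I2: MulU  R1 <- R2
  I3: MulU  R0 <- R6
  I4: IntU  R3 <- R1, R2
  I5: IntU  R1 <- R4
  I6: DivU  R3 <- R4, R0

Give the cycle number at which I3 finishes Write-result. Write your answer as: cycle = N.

cycle = 13

[1] I1 issues→IntU
[2] I1 reads | I2 issues→MulU
[3] I1 exec-done | I2 reads
[4] I1 writes R5
[6] I2 exec-done
[7] I2 writes R1
[8] I3 issues→MulU
[9] I3 reads | I4 issues→IntU
[10] I4 reads
[11] I4 exec-done
[12] I3 exec-done | I4 writes R3
[13] I3 writes R0 | I5 issues→IntU
[14] I5 reads | I6 issues→DivU
[15] I5 exec-done | I6 reads
[16] I5 writes R1
[22] I6 exec-done
[23] I6 writes R3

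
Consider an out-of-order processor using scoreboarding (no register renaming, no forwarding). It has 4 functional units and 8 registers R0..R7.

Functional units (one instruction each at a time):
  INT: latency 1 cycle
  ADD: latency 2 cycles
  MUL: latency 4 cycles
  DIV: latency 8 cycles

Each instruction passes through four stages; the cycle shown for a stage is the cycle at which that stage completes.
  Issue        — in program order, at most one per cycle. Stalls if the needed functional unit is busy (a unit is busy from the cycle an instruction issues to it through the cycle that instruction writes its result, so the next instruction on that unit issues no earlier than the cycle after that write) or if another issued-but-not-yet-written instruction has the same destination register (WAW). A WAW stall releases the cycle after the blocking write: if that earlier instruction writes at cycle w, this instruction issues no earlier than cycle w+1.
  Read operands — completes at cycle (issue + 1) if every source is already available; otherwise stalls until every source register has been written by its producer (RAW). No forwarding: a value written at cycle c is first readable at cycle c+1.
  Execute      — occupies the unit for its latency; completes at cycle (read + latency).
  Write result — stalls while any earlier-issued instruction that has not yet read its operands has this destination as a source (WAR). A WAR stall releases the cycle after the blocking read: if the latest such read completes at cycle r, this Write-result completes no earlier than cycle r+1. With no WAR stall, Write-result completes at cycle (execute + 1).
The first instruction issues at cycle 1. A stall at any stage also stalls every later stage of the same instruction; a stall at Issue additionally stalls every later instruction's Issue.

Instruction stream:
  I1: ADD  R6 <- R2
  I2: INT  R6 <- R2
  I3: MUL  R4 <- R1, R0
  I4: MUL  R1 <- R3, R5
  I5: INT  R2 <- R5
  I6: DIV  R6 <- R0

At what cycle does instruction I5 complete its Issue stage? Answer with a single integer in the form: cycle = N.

cycle = 15

t=1  issue I1 (ADD)
t=2  I1 read-ops
t=4  I1 finished on ADD
t=5  I1→R6
t=6  issue I2 (INT)
t=7  I2 read-ops · issue I3 (MUL)
t=8  I2 finished on INT · I3 read-ops
t=9  I2→R6
t=12  I3 finished on MUL
t=13  I3→R4
t=14  issue I4 (MUL)
t=15  I4 read-ops · issue I5 (INT)
t=16  I5 read-ops · issue I6 (DIV)
t=17  I5 finished on INT · I6 read-ops
t=18  I5→R2
t=19  I4 finished on MUL
t=20  I4→R1
t=25  I6 finished on DIV
t=26  I6→R6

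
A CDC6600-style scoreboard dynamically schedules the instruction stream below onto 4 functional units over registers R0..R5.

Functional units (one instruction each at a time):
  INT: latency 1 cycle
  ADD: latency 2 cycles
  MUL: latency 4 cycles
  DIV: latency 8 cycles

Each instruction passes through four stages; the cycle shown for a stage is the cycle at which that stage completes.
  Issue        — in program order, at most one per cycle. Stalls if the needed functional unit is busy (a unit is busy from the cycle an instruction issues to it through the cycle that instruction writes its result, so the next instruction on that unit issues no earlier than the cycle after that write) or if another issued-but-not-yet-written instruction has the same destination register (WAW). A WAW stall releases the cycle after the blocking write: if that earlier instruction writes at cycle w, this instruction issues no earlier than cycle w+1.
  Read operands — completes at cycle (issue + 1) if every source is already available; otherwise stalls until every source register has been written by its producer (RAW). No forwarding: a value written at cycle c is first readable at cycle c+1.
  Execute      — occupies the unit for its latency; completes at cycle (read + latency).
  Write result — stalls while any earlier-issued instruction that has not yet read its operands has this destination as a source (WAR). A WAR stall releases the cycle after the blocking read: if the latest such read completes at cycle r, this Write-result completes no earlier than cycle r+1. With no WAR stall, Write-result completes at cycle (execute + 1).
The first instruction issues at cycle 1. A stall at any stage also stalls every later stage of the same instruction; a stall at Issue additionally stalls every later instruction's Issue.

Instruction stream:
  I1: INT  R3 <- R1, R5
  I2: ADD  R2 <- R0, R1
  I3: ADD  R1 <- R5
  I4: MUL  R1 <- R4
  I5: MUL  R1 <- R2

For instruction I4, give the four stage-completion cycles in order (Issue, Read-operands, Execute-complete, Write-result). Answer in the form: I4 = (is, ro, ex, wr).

I4 = (12, 13, 17, 18)

[1] I1→INT
[2] I1 RO | I2→ADD
[3] I1 EX | I2 RO
[4] I1 WR R3
[5] I2 EX
[6] I2 WR R2
[7] I3→ADD
[8] I3 RO
[10] I3 EX
[11] I3 WR R1
[12] I4→MUL
[13] I4 RO
[17] I4 EX
[18] I4 WR R1
[19] I5→MUL
[20] I5 RO
[24] I5 EX
[25] I5 WR R1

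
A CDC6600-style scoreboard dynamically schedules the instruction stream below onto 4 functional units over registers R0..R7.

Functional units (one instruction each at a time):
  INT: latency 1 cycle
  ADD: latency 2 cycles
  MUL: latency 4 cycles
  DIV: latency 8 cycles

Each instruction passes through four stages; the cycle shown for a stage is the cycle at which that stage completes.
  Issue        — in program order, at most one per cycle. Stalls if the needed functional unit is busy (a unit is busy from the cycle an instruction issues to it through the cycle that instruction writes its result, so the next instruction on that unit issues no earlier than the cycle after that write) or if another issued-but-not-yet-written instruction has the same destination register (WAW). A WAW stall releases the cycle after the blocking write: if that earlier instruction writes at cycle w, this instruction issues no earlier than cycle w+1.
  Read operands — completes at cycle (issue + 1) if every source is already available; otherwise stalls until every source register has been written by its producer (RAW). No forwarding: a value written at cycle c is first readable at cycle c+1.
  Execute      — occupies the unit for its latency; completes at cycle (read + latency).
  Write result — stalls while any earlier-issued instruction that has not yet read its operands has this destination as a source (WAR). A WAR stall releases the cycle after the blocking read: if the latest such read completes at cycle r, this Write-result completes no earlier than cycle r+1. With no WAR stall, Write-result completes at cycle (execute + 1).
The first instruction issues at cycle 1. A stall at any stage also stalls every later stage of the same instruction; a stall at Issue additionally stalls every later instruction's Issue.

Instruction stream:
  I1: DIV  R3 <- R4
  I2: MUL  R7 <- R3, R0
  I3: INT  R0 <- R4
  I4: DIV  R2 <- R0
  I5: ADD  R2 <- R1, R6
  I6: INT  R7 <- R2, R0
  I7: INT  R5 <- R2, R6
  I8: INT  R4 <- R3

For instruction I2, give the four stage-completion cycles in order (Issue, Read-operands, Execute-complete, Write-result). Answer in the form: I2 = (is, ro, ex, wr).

I2 = (2, 12, 16, 17)

  I1 | 1 | 2 | 10 | 11
  I2 | 2 | 12 | 16 | 17   RAW R3: wait I1 write@11
  I3 | 3 | 4 | 5 | 13   WAR R0: wait I2 read@12
  I4 | 12 | 14 | 22 | 23   struct: DIV busy until I1 writes@11 · RAW R0: wait I3 write@13
  I5 | 24 | 25 | 27 | 28   WAW R2: wait I4 write@23
  I6 | 25 | 29 | 30 | 31   RAW R2: wait I5 write@28
  I7 | 32 | 33 | 34 | 35   struct: INT busy until I6 writes@31
  I8 | 36 | 37 | 38 | 39   struct: INT busy until I7 writes@35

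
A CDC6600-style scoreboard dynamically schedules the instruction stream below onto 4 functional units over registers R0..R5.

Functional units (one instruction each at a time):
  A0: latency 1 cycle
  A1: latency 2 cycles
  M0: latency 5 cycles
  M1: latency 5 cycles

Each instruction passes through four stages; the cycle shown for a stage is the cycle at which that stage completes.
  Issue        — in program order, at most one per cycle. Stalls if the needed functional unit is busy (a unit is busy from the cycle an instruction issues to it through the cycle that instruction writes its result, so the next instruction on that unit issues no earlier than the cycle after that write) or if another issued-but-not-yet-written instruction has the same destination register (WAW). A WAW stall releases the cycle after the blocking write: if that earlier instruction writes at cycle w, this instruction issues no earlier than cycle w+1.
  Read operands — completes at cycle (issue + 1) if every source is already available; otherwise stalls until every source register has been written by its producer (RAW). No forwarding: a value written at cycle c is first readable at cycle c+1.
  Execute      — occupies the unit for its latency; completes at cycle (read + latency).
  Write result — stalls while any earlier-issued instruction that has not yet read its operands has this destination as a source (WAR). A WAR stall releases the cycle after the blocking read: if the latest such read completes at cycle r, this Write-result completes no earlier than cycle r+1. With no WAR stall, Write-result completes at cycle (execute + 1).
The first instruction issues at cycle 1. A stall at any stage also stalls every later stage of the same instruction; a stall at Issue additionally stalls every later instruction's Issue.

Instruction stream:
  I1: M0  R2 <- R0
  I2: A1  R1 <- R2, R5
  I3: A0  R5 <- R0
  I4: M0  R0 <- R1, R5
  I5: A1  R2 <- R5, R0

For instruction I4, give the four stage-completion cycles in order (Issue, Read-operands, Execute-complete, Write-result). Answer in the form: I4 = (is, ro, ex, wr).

I4 = (9, 13, 18, 19)

c1: I1 issues→M0
c2: I1 reads, I2 issues→A1
c3: I3 issues→A0
c4: I3 reads
c5: I3 exec-done
c7: I1 exec-done
c8: I1 writes R2
c9: I2 reads, I4 issues→M0
c10: I3 writes R5
c11: I2 exec-done
c12: I2 writes R1
c13: I4 reads, I5 issues→A1
c18: I4 exec-done
c19: I4 writes R0
c20: I5 reads
c22: I5 exec-done
c23: I5 writes R2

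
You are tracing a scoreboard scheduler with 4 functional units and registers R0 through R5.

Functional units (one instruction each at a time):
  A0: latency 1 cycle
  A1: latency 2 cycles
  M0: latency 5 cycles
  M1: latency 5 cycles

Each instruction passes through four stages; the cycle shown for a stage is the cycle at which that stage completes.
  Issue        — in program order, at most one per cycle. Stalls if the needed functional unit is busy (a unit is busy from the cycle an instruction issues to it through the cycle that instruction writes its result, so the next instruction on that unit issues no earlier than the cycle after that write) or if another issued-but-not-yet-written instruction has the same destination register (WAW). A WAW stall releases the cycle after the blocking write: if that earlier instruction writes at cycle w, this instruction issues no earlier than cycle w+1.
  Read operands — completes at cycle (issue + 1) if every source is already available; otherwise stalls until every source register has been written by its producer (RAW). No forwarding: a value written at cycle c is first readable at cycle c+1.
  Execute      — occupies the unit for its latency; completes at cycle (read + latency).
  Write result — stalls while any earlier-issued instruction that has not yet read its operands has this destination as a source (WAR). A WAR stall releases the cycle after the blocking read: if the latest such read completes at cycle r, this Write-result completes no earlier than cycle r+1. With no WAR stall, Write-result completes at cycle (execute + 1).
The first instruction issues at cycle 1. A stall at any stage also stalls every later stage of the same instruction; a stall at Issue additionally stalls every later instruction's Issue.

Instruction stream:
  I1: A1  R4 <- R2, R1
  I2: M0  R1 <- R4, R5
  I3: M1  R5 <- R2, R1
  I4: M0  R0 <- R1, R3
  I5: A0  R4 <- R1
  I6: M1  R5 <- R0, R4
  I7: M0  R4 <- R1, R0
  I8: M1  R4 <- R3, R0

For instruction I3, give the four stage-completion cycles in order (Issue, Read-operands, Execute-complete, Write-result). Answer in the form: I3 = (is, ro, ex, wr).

I3 = (3, 13, 18, 19)

  I1 | 1 | 2 | 4 | 5
  I2 | 2 | 6 | 11 | 12   RAW R4: wait I1 write@5
  I3 | 3 | 13 | 18 | 19   RAW R1: wait I2 write@12
  I4 | 13 | 14 | 19 | 20   struct: M0 busy until I2 writes@12
  I5 | 14 | 15 | 16 | 17
  I6 | 20 | 21 | 26 | 27   struct: M1 busy until I3 writes@19
  I7 | 21 | 22 | 27 | 28
  I8 | 29 | 30 | 35 | 36   WAW R4: wait I7 write@28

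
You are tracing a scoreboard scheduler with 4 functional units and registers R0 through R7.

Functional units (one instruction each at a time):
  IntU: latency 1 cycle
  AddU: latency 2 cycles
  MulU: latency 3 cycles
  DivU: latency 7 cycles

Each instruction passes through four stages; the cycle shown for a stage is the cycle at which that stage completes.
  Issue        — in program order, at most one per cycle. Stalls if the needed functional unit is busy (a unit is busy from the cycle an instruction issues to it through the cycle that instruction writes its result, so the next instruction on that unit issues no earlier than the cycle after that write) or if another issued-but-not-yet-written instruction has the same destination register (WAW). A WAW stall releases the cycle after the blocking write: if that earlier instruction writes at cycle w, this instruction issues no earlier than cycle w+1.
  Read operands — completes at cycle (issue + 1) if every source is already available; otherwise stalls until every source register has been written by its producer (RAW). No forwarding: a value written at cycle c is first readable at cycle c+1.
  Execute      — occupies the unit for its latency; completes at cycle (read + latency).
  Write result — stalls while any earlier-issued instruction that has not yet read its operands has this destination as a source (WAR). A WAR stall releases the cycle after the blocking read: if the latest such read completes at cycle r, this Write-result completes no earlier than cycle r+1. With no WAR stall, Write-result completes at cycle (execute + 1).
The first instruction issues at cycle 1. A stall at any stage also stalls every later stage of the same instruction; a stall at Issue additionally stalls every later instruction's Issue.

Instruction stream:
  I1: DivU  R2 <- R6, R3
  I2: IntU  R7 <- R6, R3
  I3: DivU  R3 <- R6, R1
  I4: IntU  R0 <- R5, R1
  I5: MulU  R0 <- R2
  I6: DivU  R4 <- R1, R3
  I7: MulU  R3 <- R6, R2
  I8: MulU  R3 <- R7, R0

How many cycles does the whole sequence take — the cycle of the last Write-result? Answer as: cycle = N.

cycle 1: I1 issues→DivU
cycle 2: I1 reads · I2 issues→IntU
cycle 3: I2 reads
cycle 4: I2 exec-done
cycle 5: I2 writes R7
cycle 9: I1 exec-done
cycle 10: I1 writes R2
cycle 11: I3 issues→DivU
cycle 12: I3 reads · I4 issues→IntU
cycle 13: I4 reads
cycle 14: I4 exec-done
cycle 15: I4 writes R0
cycle 16: I5 issues→MulU
cycle 17: I5 reads
cycle 19: I3 exec-done
cycle 20: I3 writes R3 · I5 exec-done
cycle 21: I5 writes R0 · I6 issues→DivU
cycle 22: I6 reads · I7 issues→MulU
cycle 23: I7 reads
cycle 26: I7 exec-done
cycle 27: I7 writes R3
cycle 28: I8 issues→MulU
cycle 29: I6 exec-done · I8 reads
cycle 30: I6 writes R4
cycle 32: I8 exec-done
cycle 33: I8 writes R3

cycle = 33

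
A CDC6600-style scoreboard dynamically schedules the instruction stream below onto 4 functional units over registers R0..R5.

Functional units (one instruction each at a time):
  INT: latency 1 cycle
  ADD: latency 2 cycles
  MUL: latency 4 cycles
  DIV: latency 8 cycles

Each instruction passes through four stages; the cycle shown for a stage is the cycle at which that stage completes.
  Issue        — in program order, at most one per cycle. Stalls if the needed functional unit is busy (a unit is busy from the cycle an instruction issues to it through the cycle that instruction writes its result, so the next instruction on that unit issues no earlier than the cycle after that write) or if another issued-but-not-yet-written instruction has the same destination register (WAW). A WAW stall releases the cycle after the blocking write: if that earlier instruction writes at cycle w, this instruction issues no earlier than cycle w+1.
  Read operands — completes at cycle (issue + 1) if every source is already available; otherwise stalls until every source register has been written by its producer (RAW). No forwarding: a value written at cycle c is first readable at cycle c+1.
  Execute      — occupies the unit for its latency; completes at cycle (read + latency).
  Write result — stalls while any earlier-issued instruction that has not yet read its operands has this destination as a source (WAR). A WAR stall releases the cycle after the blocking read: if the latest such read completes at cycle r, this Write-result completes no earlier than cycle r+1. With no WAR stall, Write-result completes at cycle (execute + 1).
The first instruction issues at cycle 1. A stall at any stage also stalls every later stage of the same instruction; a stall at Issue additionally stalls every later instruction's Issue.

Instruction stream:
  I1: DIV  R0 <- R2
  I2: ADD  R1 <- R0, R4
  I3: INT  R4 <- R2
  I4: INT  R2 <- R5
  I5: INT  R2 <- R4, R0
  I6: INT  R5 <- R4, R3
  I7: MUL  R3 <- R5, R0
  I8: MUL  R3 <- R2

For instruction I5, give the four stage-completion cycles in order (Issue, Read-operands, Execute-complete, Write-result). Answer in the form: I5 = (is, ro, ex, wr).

I5 = (18, 19, 20, 21)

[1] I1→DIV
[2] I1 RO · I2→ADD
[3] I3→INT
[4] I3 RO
[5] I3 EX
[10] I1 EX
[11] I1 WR R0
[12] I2 RO
[13] I3 WR R4
[14] I2 EX · I4→INT
[15] I2 WR R1 · I4 RO
[16] I4 EX
[17] I4 WR R2
[18] I5→INT
[19] I5 RO
[20] I5 EX
[21] I5 WR R2
[22] I6→INT
[23] I6 RO · I7→MUL
[24] I6 EX
[25] I6 WR R5
[26] I7 RO
[30] I7 EX
[31] I7 WR R3
[32] I8→MUL
[33] I8 RO
[37] I8 EX
[38] I8 WR R3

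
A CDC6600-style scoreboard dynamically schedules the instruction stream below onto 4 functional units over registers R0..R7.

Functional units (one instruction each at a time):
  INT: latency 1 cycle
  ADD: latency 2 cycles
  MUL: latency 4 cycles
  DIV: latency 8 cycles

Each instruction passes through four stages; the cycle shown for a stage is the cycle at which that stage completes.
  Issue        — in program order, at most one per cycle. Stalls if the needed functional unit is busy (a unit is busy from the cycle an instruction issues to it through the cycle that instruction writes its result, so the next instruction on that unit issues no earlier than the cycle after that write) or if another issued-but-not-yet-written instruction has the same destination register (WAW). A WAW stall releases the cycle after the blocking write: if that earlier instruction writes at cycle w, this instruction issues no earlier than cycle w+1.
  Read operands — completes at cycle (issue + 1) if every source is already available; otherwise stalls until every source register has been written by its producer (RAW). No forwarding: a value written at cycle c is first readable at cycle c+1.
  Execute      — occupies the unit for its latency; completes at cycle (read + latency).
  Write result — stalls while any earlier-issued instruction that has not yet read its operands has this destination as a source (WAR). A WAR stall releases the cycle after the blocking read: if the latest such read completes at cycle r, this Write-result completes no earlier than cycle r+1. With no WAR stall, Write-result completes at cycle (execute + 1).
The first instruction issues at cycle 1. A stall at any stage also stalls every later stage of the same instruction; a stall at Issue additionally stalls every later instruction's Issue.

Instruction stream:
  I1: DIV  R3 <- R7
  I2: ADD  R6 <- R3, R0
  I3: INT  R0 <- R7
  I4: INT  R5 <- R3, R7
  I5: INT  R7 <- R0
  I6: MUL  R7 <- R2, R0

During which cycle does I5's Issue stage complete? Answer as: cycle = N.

c1: I1 issues→DIV
c2: I1 reads | I2 issues→ADD
c3: I3 issues→INT
c4: I3 reads
c5: I3 exec-done
c10: I1 exec-done
c11: I1 writes R3
c12: I2 reads
c13: I3 writes R0
c14: I2 exec-done | I4 issues→INT
c15: I2 writes R6 | I4 reads
c16: I4 exec-done
c17: I4 writes R5
c18: I5 issues→INT
c19: I5 reads
c20: I5 exec-done
c21: I5 writes R7
c22: I6 issues→MUL
c23: I6 reads
c27: I6 exec-done
c28: I6 writes R7

cycle = 18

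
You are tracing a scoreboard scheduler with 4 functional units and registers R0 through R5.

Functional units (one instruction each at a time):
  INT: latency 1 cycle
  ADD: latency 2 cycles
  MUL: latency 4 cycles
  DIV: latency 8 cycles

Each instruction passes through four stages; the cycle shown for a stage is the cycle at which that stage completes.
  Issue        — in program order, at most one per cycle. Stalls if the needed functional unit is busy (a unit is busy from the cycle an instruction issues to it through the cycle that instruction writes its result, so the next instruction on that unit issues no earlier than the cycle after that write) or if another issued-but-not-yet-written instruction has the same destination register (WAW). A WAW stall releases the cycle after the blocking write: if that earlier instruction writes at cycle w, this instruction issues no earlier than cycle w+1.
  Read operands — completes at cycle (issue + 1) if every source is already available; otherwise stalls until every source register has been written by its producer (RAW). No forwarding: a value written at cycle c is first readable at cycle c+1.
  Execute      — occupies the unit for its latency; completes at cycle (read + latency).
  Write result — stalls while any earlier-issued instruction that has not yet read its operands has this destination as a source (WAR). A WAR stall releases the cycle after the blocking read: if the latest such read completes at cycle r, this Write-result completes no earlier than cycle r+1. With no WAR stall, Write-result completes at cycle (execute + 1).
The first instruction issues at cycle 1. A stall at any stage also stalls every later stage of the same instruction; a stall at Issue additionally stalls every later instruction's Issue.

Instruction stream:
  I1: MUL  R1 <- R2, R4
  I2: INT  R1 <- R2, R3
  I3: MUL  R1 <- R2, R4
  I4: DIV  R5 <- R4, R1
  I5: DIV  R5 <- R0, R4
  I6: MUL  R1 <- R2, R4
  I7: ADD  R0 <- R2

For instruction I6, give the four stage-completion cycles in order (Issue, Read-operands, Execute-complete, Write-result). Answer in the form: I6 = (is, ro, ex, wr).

I6 = (30, 31, 35, 36)

I1: IS=1 RO=2 EX=6 WR=7
I2: IS=8 RO=9 EX=10 WR=11  [WAW R1: wait I1 write@7]
I3: IS=12 RO=13 EX=17 WR=18  [WAW R1: wait I2 write@11]
I4: IS=13 RO=19 EX=27 WR=28  [RAW R1: wait I3 write@18]
I5: IS=29 RO=30 EX=38 WR=39  [struct: DIV busy until I4 writes@28]
I6: IS=30 RO=31 EX=35 WR=36
I7: IS=31 RO=32 EX=34 WR=35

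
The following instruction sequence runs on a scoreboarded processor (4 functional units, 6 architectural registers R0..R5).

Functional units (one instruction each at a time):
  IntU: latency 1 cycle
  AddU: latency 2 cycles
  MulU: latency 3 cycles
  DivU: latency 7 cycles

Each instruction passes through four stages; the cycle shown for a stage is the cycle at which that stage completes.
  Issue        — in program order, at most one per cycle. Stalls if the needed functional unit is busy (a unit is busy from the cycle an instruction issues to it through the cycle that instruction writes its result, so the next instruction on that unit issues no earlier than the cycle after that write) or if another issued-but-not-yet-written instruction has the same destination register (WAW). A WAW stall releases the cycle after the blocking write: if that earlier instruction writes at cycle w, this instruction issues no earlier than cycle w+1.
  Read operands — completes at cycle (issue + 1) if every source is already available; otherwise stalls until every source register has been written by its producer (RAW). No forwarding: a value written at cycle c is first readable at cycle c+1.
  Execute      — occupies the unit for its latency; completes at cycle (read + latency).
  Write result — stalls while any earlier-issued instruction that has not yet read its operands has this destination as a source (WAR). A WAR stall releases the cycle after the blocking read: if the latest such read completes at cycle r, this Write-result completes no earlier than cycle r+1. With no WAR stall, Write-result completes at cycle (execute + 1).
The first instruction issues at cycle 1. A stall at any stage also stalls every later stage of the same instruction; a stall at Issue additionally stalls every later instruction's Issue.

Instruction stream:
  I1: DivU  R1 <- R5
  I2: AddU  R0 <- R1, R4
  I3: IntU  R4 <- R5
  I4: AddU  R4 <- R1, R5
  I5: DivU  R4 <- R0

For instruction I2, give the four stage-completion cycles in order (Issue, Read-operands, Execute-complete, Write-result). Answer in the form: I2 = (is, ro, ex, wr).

I2 = (2, 11, 13, 14)

c1: I1→DivU
c2: I1 RO, I2→AddU
c3: I3→IntU
c4: I3 RO
c5: I3 EX
c9: I1 EX
c10: I1 WR R1
c11: I2 RO
c12: I3 WR R4
c13: I2 EX
c14: I2 WR R0
c15: I4→AddU
c16: I4 RO
c18: I4 EX
c19: I4 WR R4
c20: I5→DivU
c21: I5 RO
c28: I5 EX
c29: I5 WR R4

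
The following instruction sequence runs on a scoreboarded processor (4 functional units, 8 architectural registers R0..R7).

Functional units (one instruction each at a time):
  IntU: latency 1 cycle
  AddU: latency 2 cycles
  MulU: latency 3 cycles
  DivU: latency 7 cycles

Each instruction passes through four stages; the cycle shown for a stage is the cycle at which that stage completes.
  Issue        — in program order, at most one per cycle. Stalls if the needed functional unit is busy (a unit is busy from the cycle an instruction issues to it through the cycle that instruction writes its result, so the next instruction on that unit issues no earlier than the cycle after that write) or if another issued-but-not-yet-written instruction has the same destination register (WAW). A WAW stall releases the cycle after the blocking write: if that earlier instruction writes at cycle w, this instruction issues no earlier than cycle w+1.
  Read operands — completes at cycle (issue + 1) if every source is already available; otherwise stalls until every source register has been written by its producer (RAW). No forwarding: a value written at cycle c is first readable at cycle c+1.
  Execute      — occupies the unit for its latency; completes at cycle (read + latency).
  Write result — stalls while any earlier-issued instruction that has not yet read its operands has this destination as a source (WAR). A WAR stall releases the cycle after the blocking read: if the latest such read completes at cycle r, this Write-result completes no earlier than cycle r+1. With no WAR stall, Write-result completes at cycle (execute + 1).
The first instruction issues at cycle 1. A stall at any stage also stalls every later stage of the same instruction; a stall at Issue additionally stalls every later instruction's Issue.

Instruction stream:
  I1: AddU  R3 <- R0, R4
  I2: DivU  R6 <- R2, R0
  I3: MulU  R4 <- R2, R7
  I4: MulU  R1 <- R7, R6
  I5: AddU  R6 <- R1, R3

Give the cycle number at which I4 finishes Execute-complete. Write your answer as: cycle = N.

cycle = 15

I1 -> (1, 2, 4, 5)
I2 -> (2, 3, 10, 11)
I3 -> (3, 4, 7, 8)
I4 -> (9, 12, 15, 16)  // struct: MulU busy until I3 writes@8, RAW R6: wait I2 write@11
I5 -> (12, 17, 19, 20)  // WAW R6: wait I2 write@11, RAW R1: wait I4 write@16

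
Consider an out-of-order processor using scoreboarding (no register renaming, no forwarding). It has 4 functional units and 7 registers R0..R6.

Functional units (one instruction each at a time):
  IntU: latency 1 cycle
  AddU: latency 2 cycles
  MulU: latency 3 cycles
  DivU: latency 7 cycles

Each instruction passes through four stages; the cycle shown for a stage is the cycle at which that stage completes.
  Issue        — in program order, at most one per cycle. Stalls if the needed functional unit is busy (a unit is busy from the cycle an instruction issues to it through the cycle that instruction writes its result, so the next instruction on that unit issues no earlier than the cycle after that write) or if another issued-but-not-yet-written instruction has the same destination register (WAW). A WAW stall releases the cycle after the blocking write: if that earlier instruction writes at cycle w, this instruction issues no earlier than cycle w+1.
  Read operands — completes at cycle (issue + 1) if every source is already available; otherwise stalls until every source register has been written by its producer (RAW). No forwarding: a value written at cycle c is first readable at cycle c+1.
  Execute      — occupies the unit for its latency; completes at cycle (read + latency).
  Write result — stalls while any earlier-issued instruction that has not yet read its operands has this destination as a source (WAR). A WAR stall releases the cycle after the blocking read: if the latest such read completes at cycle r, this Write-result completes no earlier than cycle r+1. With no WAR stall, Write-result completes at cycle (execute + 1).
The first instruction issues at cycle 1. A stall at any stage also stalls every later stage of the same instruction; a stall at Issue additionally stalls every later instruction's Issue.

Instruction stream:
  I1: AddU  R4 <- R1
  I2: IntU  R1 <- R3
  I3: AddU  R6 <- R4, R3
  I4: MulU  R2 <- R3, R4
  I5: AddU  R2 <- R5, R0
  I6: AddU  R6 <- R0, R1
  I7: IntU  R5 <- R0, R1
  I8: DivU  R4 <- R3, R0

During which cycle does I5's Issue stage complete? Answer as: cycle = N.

cycle = 13

t=1  I1 dispatched to AddU
t=2  I1 operands ready, I2 dispatched to IntU
t=3  I2 operands ready
t=4  I1 complete, I2 complete
t=5  R4←I1, R1←I2
t=6  I3 dispatched to AddU
t=7  I3 operands ready, I4 dispatched to MulU
t=8  I4 operands ready
t=9  I3 complete
t=10  R6←I3
t=11  I4 complete
t=12  R2←I4
t=13  I5 dispatched to AddU
t=14  I5 operands ready
t=16  I5 complete
t=17  R2←I5
t=18  I6 dispatched to AddU
t=19  I6 operands ready, I7 dispatched to IntU
t=20  I7 operands ready, I8 dispatched to DivU
t=21  I6 complete, I7 complete, I8 operands ready
t=22  R6←I6, R5←I7
t=28  I8 complete
t=29  R4←I8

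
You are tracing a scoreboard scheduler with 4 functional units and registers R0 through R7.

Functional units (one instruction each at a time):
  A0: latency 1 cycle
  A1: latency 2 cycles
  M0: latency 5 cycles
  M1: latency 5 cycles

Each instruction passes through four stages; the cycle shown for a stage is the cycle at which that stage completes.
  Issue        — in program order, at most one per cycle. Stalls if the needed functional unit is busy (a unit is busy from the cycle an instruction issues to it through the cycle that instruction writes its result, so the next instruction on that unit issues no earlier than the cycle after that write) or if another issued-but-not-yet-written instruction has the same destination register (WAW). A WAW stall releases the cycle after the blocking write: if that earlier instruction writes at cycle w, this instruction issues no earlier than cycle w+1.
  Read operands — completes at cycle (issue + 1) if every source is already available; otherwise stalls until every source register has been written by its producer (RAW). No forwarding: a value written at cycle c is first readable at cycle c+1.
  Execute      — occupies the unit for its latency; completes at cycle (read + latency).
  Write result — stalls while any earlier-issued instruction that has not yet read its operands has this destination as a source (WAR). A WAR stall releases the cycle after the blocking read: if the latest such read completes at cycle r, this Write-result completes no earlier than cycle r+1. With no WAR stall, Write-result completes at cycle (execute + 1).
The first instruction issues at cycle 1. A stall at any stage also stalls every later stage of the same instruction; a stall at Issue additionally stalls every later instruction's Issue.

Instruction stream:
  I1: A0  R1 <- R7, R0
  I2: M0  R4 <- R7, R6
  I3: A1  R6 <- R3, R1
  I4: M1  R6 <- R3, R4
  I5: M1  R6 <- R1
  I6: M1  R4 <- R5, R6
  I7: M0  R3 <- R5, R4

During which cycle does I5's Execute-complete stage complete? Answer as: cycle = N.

cycle = 23

I1  is:1  ro:2  ex:3  wr:4
I2  is:2  ro:3  ex:8  wr:9
I3  is:3  ro:5  ex:7  wr:8  — RAW R1: wait I1 write@4
I4  is:9  ro:10  ex:15  wr:16  — WAW R6: wait I3 write@8
I5  is:17  ro:18  ex:23  wr:24  — struct: M1 busy until I4 writes@16
I6  is:25  ro:26  ex:31  wr:32  — struct: M1 busy until I5 writes@24
I7  is:26  ro:33  ex:38  wr:39  — RAW R4: wait I6 write@32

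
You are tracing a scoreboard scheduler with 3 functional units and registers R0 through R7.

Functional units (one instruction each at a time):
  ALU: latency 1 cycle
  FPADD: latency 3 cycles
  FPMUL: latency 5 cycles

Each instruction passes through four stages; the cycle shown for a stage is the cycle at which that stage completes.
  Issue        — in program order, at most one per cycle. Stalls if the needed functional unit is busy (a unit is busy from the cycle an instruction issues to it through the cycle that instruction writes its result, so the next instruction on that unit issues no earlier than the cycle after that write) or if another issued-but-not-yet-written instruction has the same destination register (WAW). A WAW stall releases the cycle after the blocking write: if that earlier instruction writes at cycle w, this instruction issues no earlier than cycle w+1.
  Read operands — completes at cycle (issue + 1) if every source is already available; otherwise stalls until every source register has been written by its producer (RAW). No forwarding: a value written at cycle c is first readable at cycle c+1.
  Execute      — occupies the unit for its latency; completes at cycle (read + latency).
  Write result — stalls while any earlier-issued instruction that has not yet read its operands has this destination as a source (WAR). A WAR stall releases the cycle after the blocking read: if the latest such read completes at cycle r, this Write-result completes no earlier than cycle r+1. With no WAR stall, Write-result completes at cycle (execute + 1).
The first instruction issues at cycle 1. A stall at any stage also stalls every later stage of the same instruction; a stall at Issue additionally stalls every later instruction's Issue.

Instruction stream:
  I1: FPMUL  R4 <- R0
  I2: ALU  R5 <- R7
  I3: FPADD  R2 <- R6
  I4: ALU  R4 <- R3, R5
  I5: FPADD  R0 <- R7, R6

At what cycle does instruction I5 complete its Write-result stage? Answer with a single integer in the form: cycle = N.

c1: I1 issues→FPMUL
c2: I1 reads, I2 issues→ALU
c3: I2 reads, I3 issues→FPADD
c4: I2 exec-done, I3 reads
c5: I2 writes R5
c7: I1 exec-done, I3 exec-done
c8: I1 writes R4, I3 writes R2
c9: I4 issues→ALU
c10: I4 reads, I5 issues→FPADD
c11: I4 exec-done, I5 reads
c12: I4 writes R4
c14: I5 exec-done
c15: I5 writes R0

cycle = 15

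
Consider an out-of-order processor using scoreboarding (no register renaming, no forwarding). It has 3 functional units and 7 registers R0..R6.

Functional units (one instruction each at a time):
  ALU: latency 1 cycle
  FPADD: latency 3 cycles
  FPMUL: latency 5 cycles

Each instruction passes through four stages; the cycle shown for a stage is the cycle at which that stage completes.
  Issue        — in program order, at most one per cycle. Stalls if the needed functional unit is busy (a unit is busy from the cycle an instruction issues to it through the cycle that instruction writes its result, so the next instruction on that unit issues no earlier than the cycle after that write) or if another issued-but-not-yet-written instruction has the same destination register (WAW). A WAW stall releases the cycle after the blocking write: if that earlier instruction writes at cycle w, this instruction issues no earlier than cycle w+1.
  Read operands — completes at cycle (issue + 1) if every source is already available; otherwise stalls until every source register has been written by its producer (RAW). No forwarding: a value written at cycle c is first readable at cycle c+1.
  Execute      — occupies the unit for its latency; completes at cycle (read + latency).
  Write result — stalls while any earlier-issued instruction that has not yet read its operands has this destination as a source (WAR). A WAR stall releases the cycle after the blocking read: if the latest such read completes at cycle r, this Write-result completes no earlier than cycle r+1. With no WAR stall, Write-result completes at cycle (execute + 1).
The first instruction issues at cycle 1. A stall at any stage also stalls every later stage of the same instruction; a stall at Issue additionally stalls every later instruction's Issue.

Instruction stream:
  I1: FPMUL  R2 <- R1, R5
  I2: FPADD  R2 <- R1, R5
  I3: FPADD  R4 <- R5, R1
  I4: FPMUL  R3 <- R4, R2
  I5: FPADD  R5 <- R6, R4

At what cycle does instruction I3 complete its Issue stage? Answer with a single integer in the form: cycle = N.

cycle = 15

I1  is:1  ro:2  ex:7  wr:8
I2  is:9  ro:10  ex:13  wr:14  — WAW R2: wait I1 write@8
I3  is:15  ro:16  ex:19  wr:20  — struct: FPADD busy until I2 writes@14
I4  is:16  ro:21  ex:26  wr:27  — RAW R4: wait I3 write@20
I5  is:21  ro:22  ex:25  wr:26  — struct: FPADD busy until I3 writes@20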